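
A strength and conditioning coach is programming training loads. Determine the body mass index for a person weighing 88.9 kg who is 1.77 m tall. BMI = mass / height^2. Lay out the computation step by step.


BMI = mass / height^2
= 88.9 / 1.77^2
= 88.9 / 3.1329
= 28.38 kg/m^2

28.38 kg/m^2


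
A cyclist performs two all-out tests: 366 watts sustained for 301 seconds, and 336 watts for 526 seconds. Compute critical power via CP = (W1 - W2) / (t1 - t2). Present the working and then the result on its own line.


W1 = P1 * t1 = 366 * 301 = 110166 J
W2 = P2 * t2 = 336 * 526 = 176736 J
CP = (110166 - 176736) / (301 - 526)
= 295.87 W

295.87 W


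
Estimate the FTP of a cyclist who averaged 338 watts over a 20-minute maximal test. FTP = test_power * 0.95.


FTP = 338 * 0.95 = 321.1 W

321.1 W


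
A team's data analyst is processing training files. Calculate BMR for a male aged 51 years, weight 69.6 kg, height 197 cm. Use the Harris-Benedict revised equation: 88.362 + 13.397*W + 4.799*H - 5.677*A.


Substituting values:
W term = 13.397 * 69.6 = 932.4312
H term = 4.799 * 197 = 945.403
A term = 5.677 * 51 = 289.527
BMR = 1676.67 kcal/day

1676.67 kcal/day


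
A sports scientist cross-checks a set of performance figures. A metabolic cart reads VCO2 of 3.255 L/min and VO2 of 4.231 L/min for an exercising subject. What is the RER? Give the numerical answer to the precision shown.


RER = VCO2 / VO2 = 3.255 / 4.231 = 0.7693

0.7693


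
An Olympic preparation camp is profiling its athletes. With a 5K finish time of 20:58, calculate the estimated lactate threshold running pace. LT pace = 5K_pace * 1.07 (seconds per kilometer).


Race duration = 1258 s for 5 km
Average pace = 1258 / 5 = 251.6 s/km
LT pace = 251.6 * 1.07
= 269.21 s/km

269.21 s/km


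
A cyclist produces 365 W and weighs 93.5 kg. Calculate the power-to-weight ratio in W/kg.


P/W = power / mass
= 365 / 93.5
= 3.904 W/kg

3.904 W/kg


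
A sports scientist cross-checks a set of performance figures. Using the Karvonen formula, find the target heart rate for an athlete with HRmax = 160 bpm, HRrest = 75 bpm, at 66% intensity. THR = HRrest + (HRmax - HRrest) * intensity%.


HRR = 160 - 75 = 85
THR = 75 + 85 * 0.66
= 75 + 56.1
= 131.1 bpm

131.1 bpm


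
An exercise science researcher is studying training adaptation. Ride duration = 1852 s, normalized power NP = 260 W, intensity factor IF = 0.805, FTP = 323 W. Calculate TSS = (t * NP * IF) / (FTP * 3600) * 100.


Numerator = 1852 * 260 * 0.805 = 387623.6
Denominator = 323 * 3600 = 1162800
TSS = 387623.6 / 1162800 * 100
= 33.34

33.34 TSS


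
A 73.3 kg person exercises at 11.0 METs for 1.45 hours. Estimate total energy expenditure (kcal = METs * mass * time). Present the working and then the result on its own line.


Energy = METs * mass(kg) * time(h)
= 11.0 * 73.3 * 1.45
= 1169.14 kcal

1169.14 kcal


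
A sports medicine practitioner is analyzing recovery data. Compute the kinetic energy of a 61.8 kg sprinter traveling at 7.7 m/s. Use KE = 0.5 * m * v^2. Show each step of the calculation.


Velocity squared = 59.29
KE = 0.5 * 61.8 * 59.29 = 1832.06 J

1832.06 J


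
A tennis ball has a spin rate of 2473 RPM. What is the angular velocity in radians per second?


Convert RPM to rad/s: multiply by 2*pi and divide by 60
omega = 2473 * 2 * pi / 60
= 258.972 rad/s

258.972 rad/s


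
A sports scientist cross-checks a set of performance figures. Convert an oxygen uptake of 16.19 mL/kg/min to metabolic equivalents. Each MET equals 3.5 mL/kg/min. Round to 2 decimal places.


One MET = 3.5 mL/kg/min
Number of METs = 16.19 / 3.5
= 4.63 METs

4.63 METs


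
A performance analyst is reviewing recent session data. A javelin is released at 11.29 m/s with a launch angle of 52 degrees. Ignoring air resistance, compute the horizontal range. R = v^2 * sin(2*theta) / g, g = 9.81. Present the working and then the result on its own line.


Launch speed squared = 127.4641
sin(2 * 52 deg) = 0.970296
Range = 127.4641 * 0.970296 / 9.81
= 12.607 m

12.607 m


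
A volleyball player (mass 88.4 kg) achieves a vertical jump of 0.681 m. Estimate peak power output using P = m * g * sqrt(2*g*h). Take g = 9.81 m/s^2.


2 * g * h = 2 * 9.81 * 0.681 = 13.36122
sqrt(13.36122) = 3.6553 m/s
P = 88.4 * 9.81 * 3.6553 = 3169.89 W

3169.89 W


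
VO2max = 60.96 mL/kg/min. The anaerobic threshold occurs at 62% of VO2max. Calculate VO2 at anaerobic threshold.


AT fraction = 62 / 100 = 0.62
AT VO2 = 60.96 * 0.62
= 37.8 mL/kg/min

37.8 mL/kg/min


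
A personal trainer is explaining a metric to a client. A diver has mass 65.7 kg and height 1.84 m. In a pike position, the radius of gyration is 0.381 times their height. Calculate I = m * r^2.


r = 0.381 * 1.84 = 0.70104 m
I = m * r^2 = 65.7 * 0.491457 = 32.289 kg*m^2

32.289 kg*m^2


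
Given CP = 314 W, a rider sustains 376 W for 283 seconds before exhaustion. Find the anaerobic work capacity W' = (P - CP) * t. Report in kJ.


Excess power = 376 - 314 = 62 W
Work above CP = 62 * 283 = 17546 J
W' = 17.546 kJ

17.546 kJ


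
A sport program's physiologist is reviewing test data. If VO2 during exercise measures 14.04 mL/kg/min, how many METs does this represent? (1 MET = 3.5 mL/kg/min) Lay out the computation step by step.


METs = VO2 / 3.5 = 14.04 / 3.5 = 4.01

4.01 METs


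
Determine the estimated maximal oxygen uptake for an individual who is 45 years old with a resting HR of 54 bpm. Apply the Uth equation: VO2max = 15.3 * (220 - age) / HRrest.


HRmax = 220 - 45 = 175
VO2max = 15.3 * (175 / 54)
= 15.3 * 3.2407
= 49.58 mL/kg/min

49.58 mL/kg/min


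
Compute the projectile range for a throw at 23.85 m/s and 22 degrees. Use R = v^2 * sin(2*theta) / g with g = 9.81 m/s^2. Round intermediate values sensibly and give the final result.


Two times the angle = 44 degrees
sin(44) = 0.694658
R = 568.8225 * 0.694658 / 9.81 = 40.279 m

40.279 m


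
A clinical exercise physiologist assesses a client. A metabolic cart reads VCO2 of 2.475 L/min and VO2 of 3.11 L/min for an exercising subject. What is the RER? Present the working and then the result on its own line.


RER = VCO2 / VO2 = 2.475 / 3.11 = 0.7958

0.7958


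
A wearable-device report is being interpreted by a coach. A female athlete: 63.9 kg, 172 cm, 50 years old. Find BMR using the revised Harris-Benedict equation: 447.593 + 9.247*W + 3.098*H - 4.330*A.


Intercept = 447.593
Weight contribution = 9.247 * 63.9 = 590.8833
Height contribution = 3.098 * 172 = 532.856
Age contribution = 4.33 * 50 = 216.5
BMR = 447.593 + 590.8833 + 532.856 - 216.5
= 1354.83 kcal/day

1354.83 kcal/day


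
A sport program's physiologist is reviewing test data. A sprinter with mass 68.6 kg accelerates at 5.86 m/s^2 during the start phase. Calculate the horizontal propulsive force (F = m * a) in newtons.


F = m * a
= 68.6 * 5.86
= 402.0 N

402.0 N


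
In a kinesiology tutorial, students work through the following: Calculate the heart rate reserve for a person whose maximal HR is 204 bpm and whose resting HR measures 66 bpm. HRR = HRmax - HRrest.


HRmax = 204 bpm
HRrest = 66 bpm
HRR = 204 - 66 = 138 bpm

138 bpm


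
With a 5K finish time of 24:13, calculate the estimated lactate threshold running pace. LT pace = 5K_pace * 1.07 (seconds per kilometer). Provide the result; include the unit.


Race duration = 1453 s for 5 km
Average pace = 1453 / 5 = 290.6 s/km
LT pace = 290.6 * 1.07
= 310.94 s/km

310.94 s/km


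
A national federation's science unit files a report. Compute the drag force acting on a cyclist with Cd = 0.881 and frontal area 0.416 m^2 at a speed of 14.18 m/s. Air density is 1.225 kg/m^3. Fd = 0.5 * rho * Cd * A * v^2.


Step 1: v^2 = 201.0724
Step 2: Fd = 0.5 * 1.225 * 0.881 * 0.416 * 201.0724
= 45.136 N

45.136 N


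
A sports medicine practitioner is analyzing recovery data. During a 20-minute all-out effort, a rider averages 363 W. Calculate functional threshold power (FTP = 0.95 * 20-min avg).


FTP = 0.95 * 363
= 344.85 W

344.85 W


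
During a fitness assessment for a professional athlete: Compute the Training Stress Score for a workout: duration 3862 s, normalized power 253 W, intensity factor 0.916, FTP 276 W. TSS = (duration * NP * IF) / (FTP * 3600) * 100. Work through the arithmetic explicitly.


Product = 3862 * 253 * 0.916 = 895010.776
Base = 276 * 3600 = 993600
TSS = 895010.776 / 993600 * 100 = 90.08

90.08 TSS


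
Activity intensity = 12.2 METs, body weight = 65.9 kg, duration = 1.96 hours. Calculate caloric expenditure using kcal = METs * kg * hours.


kcal = 12.2 * 65.9 * 1.96
= 803.98 * 1.96
= 1575.8 kcal

1575.8 kcal


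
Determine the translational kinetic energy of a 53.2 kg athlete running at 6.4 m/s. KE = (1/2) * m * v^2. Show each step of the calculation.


KE = 0.5 * m * v^2
= 0.5 * 53.2 * 6.4^2
= 0.5 * 53.2 * 40.96
= 1089.54 J

1089.54 J


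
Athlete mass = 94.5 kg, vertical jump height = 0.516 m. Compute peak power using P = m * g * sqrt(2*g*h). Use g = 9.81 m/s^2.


sqrt(2 * 9.81 * 0.516) = sqrt(10.12392) = 3.181811 m/s
P = 94.5 * 9.81 * 3.181811
= 2949.68 W

2949.68 W


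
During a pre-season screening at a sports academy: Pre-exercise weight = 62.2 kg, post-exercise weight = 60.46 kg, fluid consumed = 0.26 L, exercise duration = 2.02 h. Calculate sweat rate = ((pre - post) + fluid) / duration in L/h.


Weight loss = 62.2 - 60.46 = 1.74 kg (approx L)
Total sweat = 1.74 + 0.26 = 2.0 L
Sweat rate = 2.0 / 2.02 = 0.99 L/h

0.99 L/h


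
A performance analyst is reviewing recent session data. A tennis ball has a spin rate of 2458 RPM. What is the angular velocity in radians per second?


Convert RPM to rad/s: multiply by 2*pi and divide by 60
omega = 2458 * 2 * pi / 60
= 257.401 rad/s

257.401 rad/s


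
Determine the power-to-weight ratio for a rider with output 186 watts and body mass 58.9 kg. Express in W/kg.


P/W = 186 / 58.9 = 3.158 W/kg

3.158 W/kg


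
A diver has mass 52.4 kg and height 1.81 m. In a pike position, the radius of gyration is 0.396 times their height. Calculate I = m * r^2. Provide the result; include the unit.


r = 0.396 * 1.81 = 0.71676 m
I = m * r^2 = 52.4 * 0.513745 = 26.92 kg*m^2

26.92 kg*m^2


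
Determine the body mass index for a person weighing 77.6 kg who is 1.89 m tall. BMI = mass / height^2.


BMI = mass / height^2
= 77.6 / 1.89^2
= 77.6 / 3.5721
= 21.72 kg/m^2

21.72 kg/m^2


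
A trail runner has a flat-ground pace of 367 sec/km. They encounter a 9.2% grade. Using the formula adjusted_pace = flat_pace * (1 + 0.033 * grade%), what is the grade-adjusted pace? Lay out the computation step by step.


Grade factor = 1 + 0.033 * 9.2 = 1.3036
Adjusted = 367 * 1.3036 = 478.42 sec/km

478.42 s/km


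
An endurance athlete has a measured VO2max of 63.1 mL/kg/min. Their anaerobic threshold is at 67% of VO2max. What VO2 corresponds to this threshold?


Anaerobic threshold VO2 = VO2max * 67%
= 63.1 * 0.67
= 42.28 mL/kg/min

42.28 mL/kg/min


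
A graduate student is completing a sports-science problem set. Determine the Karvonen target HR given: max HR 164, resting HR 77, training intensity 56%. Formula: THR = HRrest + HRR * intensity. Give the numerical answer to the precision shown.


HRR = HRmax - HRrest = 164 - 77 = 87
THR = 77 + 87 * 0.56
= 125.72 bpm

125.72 bpm


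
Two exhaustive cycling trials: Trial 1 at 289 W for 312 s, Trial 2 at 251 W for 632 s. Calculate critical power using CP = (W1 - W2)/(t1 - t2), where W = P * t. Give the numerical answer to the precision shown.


W1 = 289 * 312 = 90168 J
W2 = 251 * 632 = 158632 J
CP = (90168 - 158632) / (312 - 632)
= -68464 / -320
= 213.95 W

213.95 W


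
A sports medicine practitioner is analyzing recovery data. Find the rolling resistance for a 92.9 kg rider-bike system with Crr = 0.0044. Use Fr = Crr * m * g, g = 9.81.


m * g = 92.9 * 9.81 = 911.349 N
Fr = 0.0044 * 911.349 = 4.01 N

4.01 N


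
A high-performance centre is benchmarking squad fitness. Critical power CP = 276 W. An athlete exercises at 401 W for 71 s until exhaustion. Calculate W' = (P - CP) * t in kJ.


P - CP = 401 - 276 = 125 W
W' = 125 * 71 = 8875 J
= 8875 / 1000 = 8.875 kJ

8.875 kJ


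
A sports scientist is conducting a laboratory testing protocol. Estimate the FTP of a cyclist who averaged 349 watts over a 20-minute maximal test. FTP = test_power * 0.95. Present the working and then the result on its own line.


FTP = 349 * 0.95 = 331.55 W

331.55 W


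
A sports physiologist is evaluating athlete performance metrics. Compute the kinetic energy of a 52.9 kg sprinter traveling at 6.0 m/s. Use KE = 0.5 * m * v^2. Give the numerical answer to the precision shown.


Velocity squared = 36.0
KE = 0.5 * 52.9 * 36.0 = 952.2 J

952.2 J


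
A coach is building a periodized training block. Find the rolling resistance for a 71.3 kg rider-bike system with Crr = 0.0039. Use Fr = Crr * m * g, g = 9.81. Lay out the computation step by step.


m * g = 71.3 * 9.81 = 699.453 N
Fr = 0.0039 * 699.453 = 2.728 N

2.728 N


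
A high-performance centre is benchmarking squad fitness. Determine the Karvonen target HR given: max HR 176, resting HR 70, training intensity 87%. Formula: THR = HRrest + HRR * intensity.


HRR = HRmax - HRrest = 176 - 70 = 106
THR = 70 + 106 * 0.87
= 162.22 bpm

162.22 bpm


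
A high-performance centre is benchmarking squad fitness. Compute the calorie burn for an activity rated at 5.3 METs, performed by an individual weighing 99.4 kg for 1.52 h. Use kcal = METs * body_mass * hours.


Product of METs and mass = 5.3 * 99.4 = 526.82
Total kcal = 526.82 * 1.52 = 800.77 kcal

800.77 kcal


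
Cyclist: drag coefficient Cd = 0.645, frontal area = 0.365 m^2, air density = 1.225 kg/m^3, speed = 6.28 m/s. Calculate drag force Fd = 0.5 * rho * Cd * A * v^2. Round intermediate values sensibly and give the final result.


v^2 = 6.28^2 = 39.4384
Fd = 0.5 * 1.225 * 0.645 * 0.365 * 39.4384
= 5.687 N

5.687 N


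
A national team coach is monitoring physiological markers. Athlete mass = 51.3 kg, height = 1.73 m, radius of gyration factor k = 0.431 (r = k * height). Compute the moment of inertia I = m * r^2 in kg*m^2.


r = k * height = 0.431 * 1.73 = 0.74563 m
r^2 = 0.74563^2 = 0.555964
I = 51.3 * 0.555964 = 28.521 kg*m^2

28.521 kg*m^2


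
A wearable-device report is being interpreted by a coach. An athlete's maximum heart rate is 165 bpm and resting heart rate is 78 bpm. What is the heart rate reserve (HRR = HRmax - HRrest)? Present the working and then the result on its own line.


HRR = HRmax - HRrest
= 165 - 78
= 87 bpm

87 bpm


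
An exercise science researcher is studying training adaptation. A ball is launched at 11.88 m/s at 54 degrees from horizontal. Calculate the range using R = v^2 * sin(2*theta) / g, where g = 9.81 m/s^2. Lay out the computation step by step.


sin(2 * 54) = sin(108) = 0.951057
v^2 = 11.88^2 = 141.1344
R = 141.1344 * 0.951057 / 9.81
= 13.683 m

13.683 m


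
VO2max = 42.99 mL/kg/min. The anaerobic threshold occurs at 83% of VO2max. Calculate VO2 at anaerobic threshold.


AT fraction = 83 / 100 = 0.83
AT VO2 = 42.99 * 0.83
= 35.68 mL/kg/min

35.68 mL/kg/min


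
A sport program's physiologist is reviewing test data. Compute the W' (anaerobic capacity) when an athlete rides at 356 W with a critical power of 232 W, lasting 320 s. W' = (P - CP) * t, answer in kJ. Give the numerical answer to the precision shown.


Above-CP power = 124 W
Duration = 320 s
W' = 124 * 320 = 39680 J
Convert: 39680 / 1000 = 39.68 kJ

39.68 kJ


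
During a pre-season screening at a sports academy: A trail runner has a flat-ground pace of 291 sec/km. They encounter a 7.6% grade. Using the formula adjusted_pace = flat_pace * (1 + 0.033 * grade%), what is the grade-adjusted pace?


Grade factor = 1 + 0.033 * 7.6 = 1.2508
Adjusted = 291 * 1.2508 = 363.98 sec/km

363.98 s/km


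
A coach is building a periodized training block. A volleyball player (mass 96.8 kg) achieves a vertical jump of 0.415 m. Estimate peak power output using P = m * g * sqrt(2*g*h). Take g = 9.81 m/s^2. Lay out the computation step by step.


2 * g * h = 2 * 9.81 * 0.415 = 8.1423
sqrt(8.1423) = 2.853472 m/s
P = 96.8 * 9.81 * 2.853472 = 2709.68 W

2709.68 W


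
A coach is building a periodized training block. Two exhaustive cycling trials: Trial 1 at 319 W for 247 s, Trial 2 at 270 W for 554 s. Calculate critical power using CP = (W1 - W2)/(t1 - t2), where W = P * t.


W1 = 319 * 247 = 78793 J
W2 = 270 * 554 = 149580 J
CP = (78793 - 149580) / (247 - 554)
= -70787 / -307
= 230.58 W

230.58 W


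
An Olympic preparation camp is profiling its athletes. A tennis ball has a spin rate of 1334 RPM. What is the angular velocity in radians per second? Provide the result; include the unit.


Convert RPM to rad/s: multiply by 2*pi and divide by 60
omega = 1334 * 2 * pi / 60
= 139.696 rad/s

139.696 rad/s


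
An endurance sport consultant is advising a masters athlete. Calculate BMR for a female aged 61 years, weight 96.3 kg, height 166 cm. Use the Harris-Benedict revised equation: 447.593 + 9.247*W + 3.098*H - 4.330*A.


Substituting values:
W term = 9.247 * 96.3 = 890.4861
H term = 3.098 * 166 = 514.268
A term = 4.330 * 61 = 264.13
BMR = 1588.22 kcal/day

1588.22 kcal/day


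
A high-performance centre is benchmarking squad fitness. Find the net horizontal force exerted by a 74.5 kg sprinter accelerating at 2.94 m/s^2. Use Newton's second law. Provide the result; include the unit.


Newton's second law: F = m * a
F = 74.5 * 2.94 = 219.03 N

219.03 N


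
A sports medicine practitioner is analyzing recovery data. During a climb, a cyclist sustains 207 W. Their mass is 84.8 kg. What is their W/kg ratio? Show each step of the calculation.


Power-to-weight = 207 W / 84.8 kg
= 2.441 W/kg

2.441 W/kg


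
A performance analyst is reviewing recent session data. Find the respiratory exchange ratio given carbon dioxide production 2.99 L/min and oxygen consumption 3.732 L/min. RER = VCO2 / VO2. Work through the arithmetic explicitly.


VCO2 = 2.99 L/min
VO2 = 3.732 L/min
RER = 2.99 / 3.732 = 0.8012

0.8012


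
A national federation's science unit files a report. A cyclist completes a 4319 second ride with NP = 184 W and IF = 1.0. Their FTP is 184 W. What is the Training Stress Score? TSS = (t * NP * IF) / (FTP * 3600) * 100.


t * NP * IF = 4319 * 184 * 1.0 = 794696.0
FTP * 3600 = 662400
TSS = (794696.0 / 662400) * 100 = 119.97

119.97 TSS


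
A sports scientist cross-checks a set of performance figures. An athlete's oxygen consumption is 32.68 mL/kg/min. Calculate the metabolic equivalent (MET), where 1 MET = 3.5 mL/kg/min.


MET = VO2 / 3.5
= 32.68 / 3.5
= 9.34 METs

9.34 METs


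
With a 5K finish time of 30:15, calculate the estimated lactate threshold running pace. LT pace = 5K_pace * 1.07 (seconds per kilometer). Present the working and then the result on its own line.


Race duration = 1815 s for 5 km
Average pace = 1815 / 5 = 363.0 s/km
LT pace = 363.0 * 1.07
= 388.41 s/km

388.41 s/km


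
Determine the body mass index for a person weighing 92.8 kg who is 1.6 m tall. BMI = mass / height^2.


BMI = mass / height^2
= 92.8 / 1.6^2
= 92.8 / 2.56
= 36.25 kg/m^2

36.25 kg/m^2


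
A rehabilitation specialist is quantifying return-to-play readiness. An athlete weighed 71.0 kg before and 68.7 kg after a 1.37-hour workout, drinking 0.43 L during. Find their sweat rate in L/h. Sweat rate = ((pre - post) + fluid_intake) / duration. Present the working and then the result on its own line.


Body mass change = 2.3 kg
Total sweat loss = 2.3 + 0.43 = 2.73 L
Rate = 2.73 / 1.37 = 1.993 L/h

1.993 L/h


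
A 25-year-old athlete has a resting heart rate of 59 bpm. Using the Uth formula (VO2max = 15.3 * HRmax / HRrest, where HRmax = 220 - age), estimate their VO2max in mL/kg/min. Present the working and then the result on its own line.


HRmax = 220 - 25 = 195 bpm
Ratio = HRmax / HRrest = 195 / 59 = 3.3051
VO2max = 15.3 * 3.3051 = 50.57 mL/kg/min

50.57 mL/kg/min


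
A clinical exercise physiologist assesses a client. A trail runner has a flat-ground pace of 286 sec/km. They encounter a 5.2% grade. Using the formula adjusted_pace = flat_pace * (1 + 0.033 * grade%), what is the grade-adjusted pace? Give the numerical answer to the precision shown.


Grade factor = 1 + 0.033 * 5.2 = 1.1716
Adjusted = 286 * 1.1716 = 335.08 sec/km

335.08 s/km


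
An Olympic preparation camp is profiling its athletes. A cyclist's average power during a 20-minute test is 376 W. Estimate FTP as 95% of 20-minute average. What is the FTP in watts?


FTP = 20-min power * 0.95
= 376 * 0.95
= 357.2 W

357.2 W


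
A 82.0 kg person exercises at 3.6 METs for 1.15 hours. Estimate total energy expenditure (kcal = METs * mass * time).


Energy = METs * mass(kg) * time(h)
= 3.6 * 82.0 * 1.15
= 339.48 kcal

339.48 kcal


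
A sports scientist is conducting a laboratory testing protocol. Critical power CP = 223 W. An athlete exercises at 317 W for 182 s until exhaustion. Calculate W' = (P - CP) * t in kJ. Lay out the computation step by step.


P - CP = 317 - 223 = 94 W
W' = 94 * 182 = 17108 J
= 17108 / 1000 = 17.108 kJ

17.108 kJ


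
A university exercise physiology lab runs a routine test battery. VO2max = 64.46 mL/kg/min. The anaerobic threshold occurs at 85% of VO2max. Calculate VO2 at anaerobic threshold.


AT fraction = 85 / 100 = 0.85
AT VO2 = 64.46 * 0.85
= 54.79 mL/kg/min

54.79 mL/kg/min


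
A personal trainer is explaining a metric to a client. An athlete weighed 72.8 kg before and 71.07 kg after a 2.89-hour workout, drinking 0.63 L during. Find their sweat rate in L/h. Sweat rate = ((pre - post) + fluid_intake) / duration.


Body mass change = 1.73 kg
Total sweat loss = 1.73 + 0.63 = 2.36 L
Rate = 2.36 / 2.89 = 0.817 L/h

0.817 L/h


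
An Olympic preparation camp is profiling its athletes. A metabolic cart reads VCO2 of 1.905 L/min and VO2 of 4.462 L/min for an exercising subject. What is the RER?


RER = VCO2 / VO2 = 1.905 / 4.462 = 0.4269

0.4269


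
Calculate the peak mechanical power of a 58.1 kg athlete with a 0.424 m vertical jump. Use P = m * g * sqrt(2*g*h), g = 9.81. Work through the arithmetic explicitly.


First, sqrt(2gh) = sqrt(2 * 9.81 * 0.424)
= sqrt(8.31888) = 2.884247 m/s
Power = 58.1 * 9.81 * 2.884247 = 1643.91 W

1643.91 W


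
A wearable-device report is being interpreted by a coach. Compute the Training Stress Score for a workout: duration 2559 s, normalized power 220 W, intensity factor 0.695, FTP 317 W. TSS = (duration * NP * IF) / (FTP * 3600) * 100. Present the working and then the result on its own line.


Product = 2559 * 220 * 0.695 = 391271.1
Base = 317 * 3600 = 1141200
TSS = 391271.1 / 1141200 * 100 = 34.29

34.29 TSS


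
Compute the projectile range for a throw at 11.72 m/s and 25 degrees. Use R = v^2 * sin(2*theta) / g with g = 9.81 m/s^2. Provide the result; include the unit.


Two times the angle = 50 degrees
sin(50) = 0.766044
R = 137.3584 * 0.766044 / 9.81 = 10.726 m

10.726 m


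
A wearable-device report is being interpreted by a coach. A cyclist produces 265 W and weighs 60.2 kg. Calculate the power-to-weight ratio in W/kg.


P/W = power / mass
= 265 / 60.2
= 4.402 W/kg

4.402 W/kg


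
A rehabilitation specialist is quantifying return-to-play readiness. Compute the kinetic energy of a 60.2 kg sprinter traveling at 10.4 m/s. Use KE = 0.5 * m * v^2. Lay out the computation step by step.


Velocity squared = 108.16
KE = 0.5 * 60.2 * 108.16 = 3255.62 J

3255.62 J


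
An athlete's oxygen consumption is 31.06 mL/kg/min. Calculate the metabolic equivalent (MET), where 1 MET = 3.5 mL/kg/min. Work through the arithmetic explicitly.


MET = VO2 / 3.5
= 31.06 / 3.5
= 8.87 METs

8.87 METs


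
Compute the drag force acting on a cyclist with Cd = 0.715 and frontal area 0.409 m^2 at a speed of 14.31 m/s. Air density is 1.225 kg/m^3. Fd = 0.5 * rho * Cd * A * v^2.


Step 1: v^2 = 204.7761
Step 2: Fd = 0.5 * 1.225 * 0.715 * 0.409 * 204.7761
= 36.679 N

36.679 N


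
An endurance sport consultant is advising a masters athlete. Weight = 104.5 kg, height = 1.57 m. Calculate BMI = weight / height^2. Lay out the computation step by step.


height^2 = 1.57^2 = 2.4649
BMI = 104.5 / 2.4649 = 42.4 kg/m^2

42.4 kg/m^2


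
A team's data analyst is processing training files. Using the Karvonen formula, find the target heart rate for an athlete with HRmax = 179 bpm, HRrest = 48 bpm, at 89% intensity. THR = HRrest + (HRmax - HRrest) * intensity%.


HRR = 179 - 48 = 131
THR = 48 + 131 * 0.89
= 48 + 116.59
= 164.59 bpm

164.59 bpm


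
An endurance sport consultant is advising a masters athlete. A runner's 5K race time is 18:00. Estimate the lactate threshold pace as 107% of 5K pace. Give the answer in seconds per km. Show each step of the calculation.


Total race time = 18*60 + 0 = 1080 seconds
5K pace = 1080 / 5 = 216.0 sec/km
LT pace = 216.0 * 1.07 = 231.12 sec/km

231.12 s/km


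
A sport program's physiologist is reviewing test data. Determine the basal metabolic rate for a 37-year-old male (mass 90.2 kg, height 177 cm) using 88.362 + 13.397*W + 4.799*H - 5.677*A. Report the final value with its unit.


BMR = 88.362 + 13.397*90.2 + 4.799*177 - 5.677*37
= 1936.15 kcal/day

1936.15 kcal/day


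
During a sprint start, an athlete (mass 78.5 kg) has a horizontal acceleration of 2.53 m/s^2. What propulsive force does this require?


Propulsive force = mass * acceleration
= 78.5 kg * 2.53 m/s^2
= 198.61 N

198.61 N


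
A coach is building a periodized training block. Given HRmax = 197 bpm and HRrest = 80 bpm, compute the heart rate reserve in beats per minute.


Heart rate reserve = maximum HR minus resting HR
HRR = 197 - 80 = 117 bpm

117 bpm


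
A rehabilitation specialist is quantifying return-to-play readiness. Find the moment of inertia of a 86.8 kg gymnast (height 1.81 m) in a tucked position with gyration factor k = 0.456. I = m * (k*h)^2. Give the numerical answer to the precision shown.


Radius of gyration = 0.456 * 1.81 = 0.82536 m
I = 86.8 * 0.82536^2
= 86.8 * 0.681219
= 59.13 kg*m^2

59.13 kg*m^2


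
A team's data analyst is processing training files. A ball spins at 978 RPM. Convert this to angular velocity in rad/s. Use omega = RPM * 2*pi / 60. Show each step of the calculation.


omega = 978 * 2 * pi / 60
= 978 * 6.28318531 / 60
= 6144.955 / 60
= 102.416 rad/s

102.416 rad/s


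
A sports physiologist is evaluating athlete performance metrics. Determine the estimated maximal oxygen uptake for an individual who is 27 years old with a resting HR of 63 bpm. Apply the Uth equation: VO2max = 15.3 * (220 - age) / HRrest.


HRmax = 220 - 27 = 193
VO2max = 15.3 * (193 / 63)
= 15.3 * 3.0635
= 46.87 mL/kg/min

46.87 mL/kg/min


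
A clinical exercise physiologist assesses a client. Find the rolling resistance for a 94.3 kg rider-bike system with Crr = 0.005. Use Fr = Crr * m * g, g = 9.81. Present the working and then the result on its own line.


m * g = 94.3 * 9.81 = 925.083 N
Fr = 0.005 * 925.083 = 4.625 N

4.625 N


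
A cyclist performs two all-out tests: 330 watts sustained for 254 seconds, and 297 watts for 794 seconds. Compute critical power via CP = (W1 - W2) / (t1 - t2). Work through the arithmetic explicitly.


W1 = P1 * t1 = 330 * 254 = 83820 J
W2 = P2 * t2 = 297 * 794 = 235818 J
CP = (83820 - 235818) / (254 - 794)
= 281.48 W

281.48 W


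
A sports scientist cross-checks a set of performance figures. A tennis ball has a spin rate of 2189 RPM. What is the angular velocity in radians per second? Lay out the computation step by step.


Convert RPM to rad/s: multiply by 2*pi and divide by 60
omega = 2189 * 2 * pi / 60
= 229.232 rad/s

229.232 rad/s


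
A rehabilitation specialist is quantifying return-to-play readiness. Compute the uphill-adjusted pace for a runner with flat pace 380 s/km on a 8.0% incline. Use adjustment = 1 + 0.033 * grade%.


Adjustment factor = 1 + 0.033 * 8.0 = 1.264
Grade-adjusted pace = 380 * 1.264 = 480.32 s/km

480.32 s/km


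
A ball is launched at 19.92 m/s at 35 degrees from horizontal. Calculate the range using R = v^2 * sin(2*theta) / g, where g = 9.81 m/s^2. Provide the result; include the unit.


sin(2 * 35) = sin(70) = 0.939693
v^2 = 19.92^2 = 396.8064
R = 396.8064 * 0.939693 / 9.81
= 38.01 m

38.01 m


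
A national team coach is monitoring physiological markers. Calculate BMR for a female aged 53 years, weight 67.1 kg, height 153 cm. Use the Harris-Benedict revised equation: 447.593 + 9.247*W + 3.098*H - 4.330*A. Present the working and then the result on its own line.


Substituting values:
W term = 9.247 * 67.1 = 620.4737
H term = 3.098 * 153 = 473.994
A term = 4.330 * 53 = 229.49
BMR = 1312.57 kcal/day

1312.57 kcal/day


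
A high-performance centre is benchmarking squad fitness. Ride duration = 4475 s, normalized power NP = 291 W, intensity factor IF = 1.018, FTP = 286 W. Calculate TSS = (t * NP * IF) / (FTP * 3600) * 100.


Numerator = 4475 * 291 * 1.018 = 1325665.05
Denominator = 286 * 3600 = 1029600
TSS = 1325665.05 / 1029600 * 100
= 128.76

128.76 TSS


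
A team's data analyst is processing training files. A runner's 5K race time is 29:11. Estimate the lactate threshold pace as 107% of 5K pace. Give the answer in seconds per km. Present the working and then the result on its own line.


Total race time = 29*60 + 11 = 1751 seconds
5K pace = 1751 / 5 = 350.2 sec/km
LT pace = 350.2 * 1.07 = 374.71 sec/km

374.71 s/km


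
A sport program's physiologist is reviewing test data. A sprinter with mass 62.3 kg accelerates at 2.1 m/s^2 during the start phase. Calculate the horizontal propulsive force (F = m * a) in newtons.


F = m * a
= 62.3 * 2.1
= 130.83 N

130.83 N


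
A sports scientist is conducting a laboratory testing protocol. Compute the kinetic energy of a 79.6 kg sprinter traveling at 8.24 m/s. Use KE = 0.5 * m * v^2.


Velocity squared = 67.8976
KE = 0.5 * 79.6 * 67.8976 = 2702.32 J

2702.32 J


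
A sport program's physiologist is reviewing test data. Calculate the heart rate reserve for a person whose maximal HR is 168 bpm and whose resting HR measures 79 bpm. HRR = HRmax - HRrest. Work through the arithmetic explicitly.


HRmax = 168 bpm
HRrest = 79 bpm
HRR = 168 - 79 = 89 bpm

89 bpm


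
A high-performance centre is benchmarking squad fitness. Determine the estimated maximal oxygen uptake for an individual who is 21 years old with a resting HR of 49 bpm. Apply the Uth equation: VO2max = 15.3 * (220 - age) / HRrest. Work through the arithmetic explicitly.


HRmax = 220 - 21 = 199
VO2max = 15.3 * (199 / 49)
= 15.3 * 4.0612
= 62.14 mL/kg/min

62.14 mL/kg/min


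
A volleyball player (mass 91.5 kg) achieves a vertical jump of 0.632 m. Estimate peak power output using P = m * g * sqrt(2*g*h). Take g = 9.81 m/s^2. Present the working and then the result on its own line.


2 * g * h = 2 * 9.81 * 0.632 = 12.39984
sqrt(12.39984) = 3.521341 m/s
P = 91.5 * 9.81 * 3.521341 = 3160.81 W

3160.81 W


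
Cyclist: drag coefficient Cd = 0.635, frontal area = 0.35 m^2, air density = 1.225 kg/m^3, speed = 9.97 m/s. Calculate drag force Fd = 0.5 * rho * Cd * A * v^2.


v^2 = 9.97^2 = 99.4009
Fd = 0.5 * 1.225 * 0.635 * 0.35 * 99.4009
= 13.531 N

13.531 N


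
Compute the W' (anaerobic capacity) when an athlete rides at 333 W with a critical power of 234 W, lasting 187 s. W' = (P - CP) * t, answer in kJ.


Above-CP power = 99 W
Duration = 187 s
W' = 99 * 187 = 18513 J
Convert: 18513 / 1000 = 18.513 kJ

18.513 kJ


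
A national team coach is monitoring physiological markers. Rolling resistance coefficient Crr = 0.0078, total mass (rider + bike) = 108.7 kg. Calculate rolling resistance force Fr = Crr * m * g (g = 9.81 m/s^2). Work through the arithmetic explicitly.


Fr = Crr * m * g
= 0.0078 * 108.7 * 9.81
= 8.318 N

8.318 N


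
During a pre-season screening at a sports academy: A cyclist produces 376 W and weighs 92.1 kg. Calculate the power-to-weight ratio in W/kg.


P/W = power / mass
= 376 / 92.1
= 4.083 W/kg

4.083 W/kg


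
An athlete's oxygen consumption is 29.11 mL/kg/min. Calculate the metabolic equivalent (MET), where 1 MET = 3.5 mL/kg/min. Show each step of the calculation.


MET = VO2 / 3.5
= 29.11 / 3.5
= 8.32 METs

8.32 METs


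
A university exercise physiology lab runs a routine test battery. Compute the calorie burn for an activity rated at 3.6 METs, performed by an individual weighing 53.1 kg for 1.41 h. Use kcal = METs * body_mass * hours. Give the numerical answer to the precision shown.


Product of METs and mass = 3.6 * 53.1 = 191.16
Total kcal = 191.16 * 1.41 = 269.54 kcal

269.54 kcal


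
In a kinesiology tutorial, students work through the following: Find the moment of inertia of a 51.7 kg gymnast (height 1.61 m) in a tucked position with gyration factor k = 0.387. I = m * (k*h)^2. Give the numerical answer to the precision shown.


Radius of gyration = 0.387 * 1.61 = 0.62307 m
I = 51.7 * 0.62307^2
= 51.7 * 0.388216
= 20.071 kg*m^2

20.071 kg*m^2


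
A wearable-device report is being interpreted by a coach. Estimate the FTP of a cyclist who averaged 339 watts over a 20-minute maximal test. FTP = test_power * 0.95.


FTP = 339 * 0.95 = 322.05 W

322.05 W


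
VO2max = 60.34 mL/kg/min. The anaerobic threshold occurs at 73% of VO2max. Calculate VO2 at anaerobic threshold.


AT fraction = 73 / 100 = 0.73
AT VO2 = 60.34 * 0.73
= 44.05 mL/kg/min

44.05 mL/kg/min


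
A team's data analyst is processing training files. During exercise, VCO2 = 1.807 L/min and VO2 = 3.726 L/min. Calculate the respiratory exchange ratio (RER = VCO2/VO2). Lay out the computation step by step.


RER = VCO2 / VO2
= 1.807 / 3.726
= 0.485

0.485


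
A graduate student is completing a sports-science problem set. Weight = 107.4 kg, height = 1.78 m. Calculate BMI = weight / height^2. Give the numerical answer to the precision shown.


height^2 = 1.78^2 = 3.1684
BMI = 107.4 / 3.1684 = 33.9 kg/m^2

33.9 kg/m^2


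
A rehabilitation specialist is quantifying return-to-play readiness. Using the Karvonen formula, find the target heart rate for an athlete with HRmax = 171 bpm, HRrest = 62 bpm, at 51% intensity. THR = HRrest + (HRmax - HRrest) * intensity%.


HRR = 171 - 62 = 109
THR = 62 + 109 * 0.51
= 62 + 55.59
= 117.59 bpm

117.59 bpm


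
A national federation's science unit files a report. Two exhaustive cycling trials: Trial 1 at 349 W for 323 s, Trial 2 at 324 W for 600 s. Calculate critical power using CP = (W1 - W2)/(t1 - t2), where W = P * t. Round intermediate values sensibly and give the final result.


W1 = 349 * 323 = 112727 J
W2 = 324 * 600 = 194400 J
CP = (112727 - 194400) / (323 - 600)
= -81673 / -277
= 294.85 W

294.85 W


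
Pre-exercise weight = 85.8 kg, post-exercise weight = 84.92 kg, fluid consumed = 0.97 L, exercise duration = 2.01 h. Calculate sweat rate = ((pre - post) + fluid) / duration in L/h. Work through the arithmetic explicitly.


Weight loss = 85.8 - 84.92 = 0.88 kg (approx L)
Total sweat = 0.88 + 0.97 = 1.85 L
Sweat rate = 1.85 / 2.01 = 0.92 L/h

0.92 L/h


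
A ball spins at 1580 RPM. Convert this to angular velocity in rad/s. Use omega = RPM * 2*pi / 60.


omega = 1580 * 2 * pi / 60
= 1580 * 6.28318531 / 60
= 9927.433 / 60
= 165.457 rad/s

165.457 rad/s


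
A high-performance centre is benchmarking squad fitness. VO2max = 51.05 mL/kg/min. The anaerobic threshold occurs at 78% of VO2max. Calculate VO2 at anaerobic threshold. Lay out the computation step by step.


AT fraction = 78 / 100 = 0.78
AT VO2 = 51.05 * 0.78
= 39.82 mL/kg/min

39.82 mL/kg/min


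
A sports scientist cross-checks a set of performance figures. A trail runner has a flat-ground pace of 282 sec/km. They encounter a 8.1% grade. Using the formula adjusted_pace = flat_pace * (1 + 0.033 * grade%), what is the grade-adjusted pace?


Grade factor = 1 + 0.033 * 8.1 = 1.2673
Adjusted = 282 * 1.2673 = 357.38 sec/km

357.38 s/km


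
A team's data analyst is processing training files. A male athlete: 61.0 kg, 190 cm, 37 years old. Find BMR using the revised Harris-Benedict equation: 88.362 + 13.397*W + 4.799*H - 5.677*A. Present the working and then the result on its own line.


Intercept = 88.362
Weight contribution = 13.397 * 61.0 = 817.217
Height contribution = 4.799 * 190 = 911.81
Age contribution = 5.677 * 37 = 210.049
BMR = 88.362 + 817.217 + 911.81 - 210.049
= 1607.34 kcal/day

1607.34 kcal/day


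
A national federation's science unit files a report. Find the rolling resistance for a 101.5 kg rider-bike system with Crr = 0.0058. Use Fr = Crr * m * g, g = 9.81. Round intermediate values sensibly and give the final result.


m * g = 101.5 * 9.81 = 995.715 N
Fr = 0.0058 * 995.715 = 5.775 N

5.775 N


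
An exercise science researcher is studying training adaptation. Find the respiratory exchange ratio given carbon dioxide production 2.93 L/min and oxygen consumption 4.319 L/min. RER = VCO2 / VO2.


VCO2 = 2.93 L/min
VO2 = 4.319 L/min
RER = 2.93 / 4.319 = 0.6784

0.6784


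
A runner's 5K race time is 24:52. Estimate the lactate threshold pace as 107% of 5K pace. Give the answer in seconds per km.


Total race time = 24*60 + 52 = 1492 seconds
5K pace = 1492 / 5 = 298.4 sec/km
LT pace = 298.4 * 1.07 = 319.29 sec/km

319.29 s/km


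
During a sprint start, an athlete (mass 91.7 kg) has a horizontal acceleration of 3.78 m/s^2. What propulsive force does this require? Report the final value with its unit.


Propulsive force = mass * acceleration
= 91.7 kg * 3.78 m/s^2
= 346.63 N

346.63 N


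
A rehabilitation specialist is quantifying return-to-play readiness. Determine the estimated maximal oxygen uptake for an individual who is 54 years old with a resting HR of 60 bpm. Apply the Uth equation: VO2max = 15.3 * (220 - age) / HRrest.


HRmax = 220 - 54 = 166
VO2max = 15.3 * (166 / 60)
= 15.3 * 2.7667
= 42.33 mL/kg/min

42.33 mL/kg/min


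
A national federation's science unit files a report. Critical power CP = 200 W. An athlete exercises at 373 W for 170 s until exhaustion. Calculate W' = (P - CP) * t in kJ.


P - CP = 373 - 200 = 173 W
W' = 173 * 170 = 29410 J
= 29410 / 1000 = 29.41 kJ

29.41 kJ


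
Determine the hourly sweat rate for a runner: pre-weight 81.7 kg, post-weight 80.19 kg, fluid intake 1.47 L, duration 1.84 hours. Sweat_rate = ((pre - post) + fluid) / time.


Mass lost = 81.7 - 80.19 = 1.51 kg
Add fluid consumed: 1.51 + 1.47 = 2.98 L total sweat
Sweat rate = 2.98 / 1.84 = 1.62 L/h

1.62 L/h


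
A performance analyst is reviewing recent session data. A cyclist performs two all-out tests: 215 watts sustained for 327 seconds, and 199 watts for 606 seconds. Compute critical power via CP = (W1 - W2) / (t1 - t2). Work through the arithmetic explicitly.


W1 = P1 * t1 = 215 * 327 = 70305 J
W2 = P2 * t2 = 199 * 606 = 120594 J
CP = (70305 - 120594) / (327 - 606)
= 180.25 W

180.25 W


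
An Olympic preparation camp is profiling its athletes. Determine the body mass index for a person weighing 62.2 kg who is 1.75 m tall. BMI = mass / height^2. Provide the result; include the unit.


BMI = mass / height^2
= 62.2 / 1.75^2
= 62.2 / 3.0625
= 20.31 kg/m^2

20.31 kg/m^2


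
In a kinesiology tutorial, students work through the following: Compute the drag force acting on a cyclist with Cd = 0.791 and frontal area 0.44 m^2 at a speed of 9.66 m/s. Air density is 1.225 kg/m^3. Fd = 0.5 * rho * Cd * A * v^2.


Step 1: v^2 = 93.3156
Step 2: Fd = 0.5 * 1.225 * 0.791 * 0.44 * 93.3156
= 19.893 N

19.893 N


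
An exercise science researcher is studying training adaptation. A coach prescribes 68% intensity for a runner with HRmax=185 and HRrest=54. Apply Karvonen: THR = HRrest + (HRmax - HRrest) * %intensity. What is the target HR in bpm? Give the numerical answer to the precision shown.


Heart rate reserve = 185 - 54 = 131
Intensity fraction = 68 / 100 = 0.68
THR = 54 + 131 * 0.68 = 143.08 bpm

143.08 bpm
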